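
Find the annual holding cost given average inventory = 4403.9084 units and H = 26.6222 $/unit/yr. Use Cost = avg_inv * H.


Cost = 4403.9084 * 26.6222 = 117241.7302

117241.7302 $/yr


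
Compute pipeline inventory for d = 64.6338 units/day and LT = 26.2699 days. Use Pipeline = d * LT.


Pipeline = 64.6338 * 26.2699 = 1697.9235

1697.9235 units


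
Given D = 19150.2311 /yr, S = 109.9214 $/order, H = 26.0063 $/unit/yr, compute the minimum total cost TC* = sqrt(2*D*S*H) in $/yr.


2*D*S*H = 109487574.3221
TC* = sqrt(109487574.3221) = 10463.6310

10463.6310 $/yr


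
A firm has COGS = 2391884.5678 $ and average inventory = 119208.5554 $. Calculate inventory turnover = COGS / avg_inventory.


Turnover = 2391884.5678 / 119208.5554 = 20.0647

20.0647


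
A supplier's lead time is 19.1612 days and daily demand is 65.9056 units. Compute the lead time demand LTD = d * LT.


LTD = 65.9056 * 19.1612 = 1262.8304

1262.8304 units


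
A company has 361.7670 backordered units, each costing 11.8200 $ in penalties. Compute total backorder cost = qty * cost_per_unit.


Total = 361.7670 * 11.8200 = 4276.0859

4276.0859 $


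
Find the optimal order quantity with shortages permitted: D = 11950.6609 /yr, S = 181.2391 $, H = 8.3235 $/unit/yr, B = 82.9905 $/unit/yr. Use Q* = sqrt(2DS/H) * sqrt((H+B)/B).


sqrt(2DS/H) = 721.4129
sqrt((H+B)/B) = 1.0489
Q* = 721.4129 * 1.0489 = 756.7256

756.7256 units


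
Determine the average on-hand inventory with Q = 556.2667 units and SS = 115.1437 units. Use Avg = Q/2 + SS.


Q/2 = 278.1334
Avg = 278.1334 + 115.1437 = 393.2771

393.2771 units


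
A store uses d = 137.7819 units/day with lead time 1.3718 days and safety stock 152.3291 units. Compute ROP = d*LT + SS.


d*LT = 137.7819 * 1.3718 = 189.0092
ROP = 189.0092 + 152.3291 = 341.3383

341.3383 units


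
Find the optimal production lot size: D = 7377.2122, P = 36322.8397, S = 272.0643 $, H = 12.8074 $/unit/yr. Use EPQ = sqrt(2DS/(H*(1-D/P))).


1 - D/P = 1 - 0.2031 = 0.7969
H*(1-D/P) = 10.2062
2DS = 4014152.1463
EPQ = sqrt(393305.1932) = 627.1405

627.1405 units


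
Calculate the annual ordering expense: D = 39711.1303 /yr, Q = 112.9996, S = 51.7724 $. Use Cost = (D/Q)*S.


Number of orders = D/Q = 351.4272
Cost = 351.4272 * 51.7724 = 18194.2283

18194.2283 $/yr


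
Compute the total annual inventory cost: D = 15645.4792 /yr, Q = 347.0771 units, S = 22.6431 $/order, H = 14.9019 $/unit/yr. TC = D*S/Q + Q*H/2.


Ordering cost = D*S/Q = 1020.7016
Holding cost = Q*H/2 = 2586.0541
TC = 1020.7016 + 2586.0541 = 3606.7557

3606.7557 $/yr


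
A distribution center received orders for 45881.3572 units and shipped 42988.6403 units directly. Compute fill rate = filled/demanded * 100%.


FR = 42988.6403 / 45881.3572 * 100 = 93.6952

93.6952%


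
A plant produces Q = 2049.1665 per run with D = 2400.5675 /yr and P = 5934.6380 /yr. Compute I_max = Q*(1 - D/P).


D/P = 0.4045
1 - D/P = 0.5955
I_max = 2049.1665 * 0.5955 = 1220.2764

1220.2764 units


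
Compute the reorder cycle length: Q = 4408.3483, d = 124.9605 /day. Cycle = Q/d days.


Cycle = 4408.3483 / 124.9605 = 35.2779

35.2779 days


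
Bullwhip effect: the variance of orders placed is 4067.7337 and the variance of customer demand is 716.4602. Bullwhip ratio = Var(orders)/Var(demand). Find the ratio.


BW = 4067.7337 / 716.4602 = 5.6775

5.6775


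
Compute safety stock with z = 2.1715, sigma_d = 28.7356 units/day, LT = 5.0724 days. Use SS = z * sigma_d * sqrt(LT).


sqrt(LT) = sqrt(5.0724) = 2.2522
SS = 2.1715 * 28.7356 * 2.2522 = 140.5358

140.5358 units


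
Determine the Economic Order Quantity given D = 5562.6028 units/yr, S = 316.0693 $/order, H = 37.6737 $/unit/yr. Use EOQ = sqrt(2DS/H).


2*D*S = 2 * 5562.6028 * 316.0693 = 3516335.9463
2*D*S/H = 93336.6233
EOQ = sqrt(93336.6233) = 305.5104

305.5104 units


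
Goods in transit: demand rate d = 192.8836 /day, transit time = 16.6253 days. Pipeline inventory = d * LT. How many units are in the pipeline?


Pipeline = 192.8836 * 16.6253 = 3206.7477

3206.7477 units


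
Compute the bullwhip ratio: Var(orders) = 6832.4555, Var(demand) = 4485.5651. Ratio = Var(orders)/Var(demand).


BW = 6832.4555 / 4485.5651 = 1.5232

1.5232


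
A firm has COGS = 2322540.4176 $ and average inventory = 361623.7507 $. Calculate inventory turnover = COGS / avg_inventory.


Turnover = 2322540.4176 / 361623.7507 = 6.4225

6.4225


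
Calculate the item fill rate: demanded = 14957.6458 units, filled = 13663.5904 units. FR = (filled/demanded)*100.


FR = 13663.5904 / 14957.6458 * 100 = 91.3485

91.3485%


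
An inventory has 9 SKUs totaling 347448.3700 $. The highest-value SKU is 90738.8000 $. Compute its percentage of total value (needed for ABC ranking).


Top item = 90738.8000
Total = 347448.3700
Percentage = 90738.8000 / 347448.3700 * 100 = 26.1158

26.1158%


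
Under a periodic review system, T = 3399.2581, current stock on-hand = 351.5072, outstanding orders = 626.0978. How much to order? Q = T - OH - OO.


Inventory position = OH + OO = 351.5072 + 626.0978 = 977.6050
Q = 3399.2581 - 977.6050 = 2421.6531

2421.6531 units


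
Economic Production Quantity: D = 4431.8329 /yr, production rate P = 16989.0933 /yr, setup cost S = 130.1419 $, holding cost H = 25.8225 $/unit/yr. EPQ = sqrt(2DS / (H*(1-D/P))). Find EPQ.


1 - D/P = 1 - 0.2609 = 0.7391
H*(1-D/P) = 19.0864
2DS = 1153534.3082
EPQ = sqrt(60437.6446) = 245.8407

245.8407 units


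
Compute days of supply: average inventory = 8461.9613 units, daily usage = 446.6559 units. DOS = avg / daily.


DOS = 8461.9613 / 446.6559 = 18.9451

18.9451 days


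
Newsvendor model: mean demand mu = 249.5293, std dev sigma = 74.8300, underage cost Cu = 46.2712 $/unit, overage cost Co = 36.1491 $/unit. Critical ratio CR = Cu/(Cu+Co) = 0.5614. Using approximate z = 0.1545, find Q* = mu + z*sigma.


CR = Cu/(Cu+Co) = 46.2712/(46.2712+36.1491) = 0.5614
z = 0.1545
Q* = 249.5293 + 0.1545 * 74.8300 = 261.0905

261.0905 units


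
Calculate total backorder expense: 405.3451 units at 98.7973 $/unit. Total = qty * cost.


Total = 405.3451 * 98.7973 = 40047.0014

40047.0014 $


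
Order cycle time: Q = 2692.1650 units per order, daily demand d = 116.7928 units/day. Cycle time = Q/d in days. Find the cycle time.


Cycle = 2692.1650 / 116.7928 = 23.0508

23.0508 days


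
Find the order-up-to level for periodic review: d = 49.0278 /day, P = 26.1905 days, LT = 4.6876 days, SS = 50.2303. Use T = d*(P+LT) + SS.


P + LT = 30.8781
d*(P+LT) = 49.0278 * 30.8781 = 1513.8853
T = 1513.8853 + 50.2303 = 1564.1156

1564.1156 units


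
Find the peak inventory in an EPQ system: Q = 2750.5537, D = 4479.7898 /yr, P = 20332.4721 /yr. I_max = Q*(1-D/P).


D/P = 0.2203
1 - D/P = 0.7797
I_max = 2750.5537 * 0.7797 = 2144.5328

2144.5328 units


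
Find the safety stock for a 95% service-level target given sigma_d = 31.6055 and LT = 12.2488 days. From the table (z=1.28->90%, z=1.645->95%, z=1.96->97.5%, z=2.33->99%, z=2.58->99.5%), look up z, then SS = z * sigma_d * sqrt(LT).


From the table, SL = 95% corresponds to z = 1.645
sqrt(LT) = sqrt(12.2488) = 3.4998
SS = 1.645 * 31.6055 * 3.4998 = 181.9598

181.9598 units


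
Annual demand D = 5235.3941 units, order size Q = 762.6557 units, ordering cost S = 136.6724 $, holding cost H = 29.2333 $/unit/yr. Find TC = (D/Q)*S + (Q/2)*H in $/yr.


Ordering cost = D*S/Q = 938.2135
Holding cost = Q*H/2 = 11147.4714
TC = 938.2135 + 11147.4714 = 12085.6849

12085.6849 $/yr


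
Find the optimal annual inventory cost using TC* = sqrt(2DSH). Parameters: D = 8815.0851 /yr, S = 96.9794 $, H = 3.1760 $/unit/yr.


2*D*S*H = 5430208.3294
TC* = sqrt(5430208.3294) = 2330.2807

2330.2807 $/yr


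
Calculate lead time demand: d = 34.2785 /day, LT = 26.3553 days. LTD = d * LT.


LTD = 34.2785 * 26.3553 = 903.4202

903.4202 units


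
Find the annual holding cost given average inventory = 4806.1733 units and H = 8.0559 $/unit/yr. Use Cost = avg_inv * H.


Cost = 4806.1733 * 8.0559 = 38718.0515

38718.0515 $/yr


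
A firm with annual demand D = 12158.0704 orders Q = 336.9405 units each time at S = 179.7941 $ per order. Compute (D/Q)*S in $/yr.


Number of orders = D/Q = 36.0837
Cost = 36.0837 * 179.7941 = 6487.6420

6487.6420 $/yr


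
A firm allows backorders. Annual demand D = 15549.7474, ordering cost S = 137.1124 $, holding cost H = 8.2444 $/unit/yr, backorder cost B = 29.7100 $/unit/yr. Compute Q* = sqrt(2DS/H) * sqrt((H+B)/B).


sqrt(2DS/H) = 719.1765
sqrt((H+B)/B) = 1.1303
Q* = 719.1765 * 1.1303 = 812.8591

812.8591 units


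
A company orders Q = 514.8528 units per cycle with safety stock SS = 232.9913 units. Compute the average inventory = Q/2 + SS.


Q/2 = 257.4264
Avg = 257.4264 + 232.9913 = 490.4177

490.4177 units


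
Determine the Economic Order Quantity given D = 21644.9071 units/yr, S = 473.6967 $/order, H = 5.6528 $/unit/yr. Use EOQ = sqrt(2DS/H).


2*D*S = 2 * 21644.9071 * 473.6967 = 20506242.1302
2*D*S/H = 3627625.6245
EOQ = sqrt(3627625.6245) = 1904.6327

1904.6327 units


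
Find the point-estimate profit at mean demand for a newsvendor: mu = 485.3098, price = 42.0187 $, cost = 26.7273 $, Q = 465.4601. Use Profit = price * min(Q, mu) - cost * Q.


Sales at mu = min(465.4601, 485.3098) = 465.4601
Revenue = 42.0187 * 465.4601 = 19558.0283
Total cost = 26.7273 * 465.4601 = 12440.4917
Profit = 19558.0283 - 12440.4917 = 7117.5366

7117.5366 $


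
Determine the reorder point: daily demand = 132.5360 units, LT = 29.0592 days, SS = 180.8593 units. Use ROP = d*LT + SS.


d*LT = 132.5360 * 29.0592 = 3851.3901
ROP = 3851.3901 + 180.8593 = 4032.2494

4032.2494 units


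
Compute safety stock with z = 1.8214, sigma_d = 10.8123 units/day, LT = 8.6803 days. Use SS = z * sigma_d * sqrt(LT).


sqrt(LT) = sqrt(8.6803) = 2.9462
SS = 1.8214 * 10.8123 * 2.9462 = 58.0217

58.0217 units


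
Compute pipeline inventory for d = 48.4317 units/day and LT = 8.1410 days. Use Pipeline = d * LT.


Pipeline = 48.4317 * 8.1410 = 394.2825

394.2825 units


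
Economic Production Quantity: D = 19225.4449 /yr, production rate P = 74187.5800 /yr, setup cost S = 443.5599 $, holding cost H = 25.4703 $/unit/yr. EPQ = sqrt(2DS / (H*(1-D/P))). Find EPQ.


1 - D/P = 1 - 0.2591 = 0.7409
H*(1-D/P) = 18.8698
2DS = 17055272.8346
EPQ = sqrt(903841.3795) = 950.7057

950.7057 units


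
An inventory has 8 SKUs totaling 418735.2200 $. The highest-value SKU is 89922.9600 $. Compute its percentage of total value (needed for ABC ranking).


Top item = 89922.9600
Total = 418735.2200
Percentage = 89922.9600 / 418735.2200 * 100 = 21.4749

21.4749%


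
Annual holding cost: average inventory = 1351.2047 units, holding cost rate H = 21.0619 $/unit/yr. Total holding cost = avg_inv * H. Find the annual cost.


Cost = 1351.2047 * 21.0619 = 28458.9383

28458.9383 $/yr


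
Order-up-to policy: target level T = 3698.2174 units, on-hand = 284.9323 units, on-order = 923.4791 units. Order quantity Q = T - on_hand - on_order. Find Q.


Inventory position = OH + OO = 284.9323 + 923.4791 = 1208.4114
Q = 3698.2174 - 1208.4114 = 2489.8060

2489.8060 units


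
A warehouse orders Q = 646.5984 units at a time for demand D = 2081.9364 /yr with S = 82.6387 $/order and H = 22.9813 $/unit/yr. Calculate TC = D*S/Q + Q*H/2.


Ordering cost = D*S/Q = 266.0825
Holding cost = Q*H/2 = 7429.8359
TC = 266.0825 + 7429.8359 = 7695.9184

7695.9184 $/yr


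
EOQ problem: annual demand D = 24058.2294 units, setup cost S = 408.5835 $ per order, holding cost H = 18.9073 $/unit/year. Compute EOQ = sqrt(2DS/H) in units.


2*D*S = 2 * 24058.2294 * 408.5835 = 19659591.1441
2*D*S/H = 1039788.3962
EOQ = sqrt(1039788.3962) = 1019.7002

1019.7002 units


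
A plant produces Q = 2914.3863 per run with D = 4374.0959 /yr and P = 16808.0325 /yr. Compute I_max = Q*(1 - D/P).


D/P = 0.2602
1 - D/P = 0.7398
I_max = 2914.3863 * 0.7398 = 2155.9510

2155.9510 units


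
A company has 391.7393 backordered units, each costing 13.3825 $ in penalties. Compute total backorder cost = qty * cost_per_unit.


Total = 391.7393 * 13.3825 = 5242.4512

5242.4512 $


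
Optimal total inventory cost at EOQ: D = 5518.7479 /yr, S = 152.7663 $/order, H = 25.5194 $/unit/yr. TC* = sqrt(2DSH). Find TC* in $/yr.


2*D*S*H = 43029725.0166
TC* = sqrt(43029725.0166) = 6559.7046

6559.7046 $/yr


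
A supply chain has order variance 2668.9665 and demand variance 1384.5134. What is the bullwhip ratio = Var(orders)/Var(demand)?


BW = 2668.9665 / 1384.5134 = 1.9277

1.9277


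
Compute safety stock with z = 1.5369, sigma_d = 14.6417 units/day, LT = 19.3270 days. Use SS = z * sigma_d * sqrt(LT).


sqrt(LT) = sqrt(19.3270) = 4.3962
SS = 1.5369 * 14.6417 * 4.3962 = 98.9280

98.9280 units


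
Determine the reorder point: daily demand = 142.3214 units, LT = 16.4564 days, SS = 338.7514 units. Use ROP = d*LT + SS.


d*LT = 142.3214 * 16.4564 = 2342.0979
ROP = 2342.0979 + 338.7514 = 2680.8493

2680.8493 units


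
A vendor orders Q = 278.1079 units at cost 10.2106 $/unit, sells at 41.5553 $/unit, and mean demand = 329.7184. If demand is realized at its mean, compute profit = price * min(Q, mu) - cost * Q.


Sales at mu = min(278.1079, 329.7184) = 278.1079
Revenue = 41.5553 * 278.1079 = 11556.8572
Total cost = 10.2106 * 278.1079 = 2839.6485
Profit = 11556.8572 - 2839.6485 = 8717.2087

8717.2087 $


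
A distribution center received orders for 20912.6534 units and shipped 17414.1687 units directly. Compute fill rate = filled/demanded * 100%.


FR = 17414.1687 / 20912.6534 * 100 = 83.2710

83.2710%


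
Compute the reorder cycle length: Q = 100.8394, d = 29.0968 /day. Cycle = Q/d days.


Cycle = 100.8394 / 29.0968 = 3.4657

3.4657 days


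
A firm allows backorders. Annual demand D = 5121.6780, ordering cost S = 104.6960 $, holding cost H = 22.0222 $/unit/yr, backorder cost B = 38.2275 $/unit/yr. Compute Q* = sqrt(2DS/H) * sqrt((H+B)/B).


sqrt(2DS/H) = 220.6764
sqrt((H+B)/B) = 1.2554
Q* = 220.6764 * 1.2554 = 277.0418

277.0418 units


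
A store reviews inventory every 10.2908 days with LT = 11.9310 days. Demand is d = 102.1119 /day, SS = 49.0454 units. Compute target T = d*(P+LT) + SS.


P + LT = 22.2218
d*(P+LT) = 102.1119 * 22.2218 = 2269.1102
T = 2269.1102 + 49.0454 = 2318.1556

2318.1556 units


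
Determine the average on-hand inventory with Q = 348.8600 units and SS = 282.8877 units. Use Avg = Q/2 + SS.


Q/2 = 174.4300
Avg = 174.4300 + 282.8877 = 457.3177

457.3177 units


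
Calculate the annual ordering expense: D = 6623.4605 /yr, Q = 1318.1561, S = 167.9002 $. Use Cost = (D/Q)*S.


Number of orders = D/Q = 5.0248
Cost = 5.0248 * 167.9002 = 843.6636

843.6636 $/yr


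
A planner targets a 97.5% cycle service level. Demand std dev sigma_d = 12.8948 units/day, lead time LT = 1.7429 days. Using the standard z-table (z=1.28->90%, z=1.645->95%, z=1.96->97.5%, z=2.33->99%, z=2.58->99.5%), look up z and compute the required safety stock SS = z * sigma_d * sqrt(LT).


From the table, SL = 97.5% corresponds to z = 1.96
sqrt(LT) = sqrt(1.7429) = 1.3202
SS = 1.96 * 12.8948 * 1.3202 = 33.3662

33.3662 units


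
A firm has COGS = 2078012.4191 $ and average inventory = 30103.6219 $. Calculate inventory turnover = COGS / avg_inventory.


Turnover = 2078012.4191 / 30103.6219 = 69.0287

69.0287


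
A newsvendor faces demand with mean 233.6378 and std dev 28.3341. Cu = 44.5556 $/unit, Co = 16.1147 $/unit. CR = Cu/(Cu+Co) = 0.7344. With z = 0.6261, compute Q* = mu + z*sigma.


CR = Cu/(Cu+Co) = 44.5556/(44.5556+16.1147) = 0.7344
z = 0.6261
Q* = 233.6378 + 0.6261 * 28.3341 = 251.3778

251.3778 units


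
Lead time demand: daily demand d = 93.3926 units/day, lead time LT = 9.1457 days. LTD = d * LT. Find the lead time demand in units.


LTD = 93.3926 * 9.1457 = 854.1407

854.1407 units


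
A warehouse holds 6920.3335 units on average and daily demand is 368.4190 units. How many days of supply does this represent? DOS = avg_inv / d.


DOS = 6920.3335 / 368.4190 = 18.7839

18.7839 days


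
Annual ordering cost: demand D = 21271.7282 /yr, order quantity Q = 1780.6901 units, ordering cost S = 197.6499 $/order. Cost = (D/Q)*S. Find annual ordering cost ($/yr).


Number of orders = D/Q = 11.9458
Cost = 11.9458 * 197.6499 = 2361.0818

2361.0818 $/yr


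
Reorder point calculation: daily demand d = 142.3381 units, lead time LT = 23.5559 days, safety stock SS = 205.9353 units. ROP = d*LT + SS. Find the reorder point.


d*LT = 142.3381 * 23.5559 = 3352.9020
ROP = 3352.9020 + 205.9353 = 3558.8373

3558.8373 units


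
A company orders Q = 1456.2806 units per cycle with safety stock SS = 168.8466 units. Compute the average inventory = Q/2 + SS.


Q/2 = 728.1403
Avg = 728.1403 + 168.8466 = 896.9869

896.9869 units


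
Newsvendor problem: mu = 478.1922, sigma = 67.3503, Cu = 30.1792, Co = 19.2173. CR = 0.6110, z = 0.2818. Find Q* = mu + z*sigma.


CR = Cu/(Cu+Co) = 30.1792/(30.1792+19.2173) = 0.6110
z = 0.2818
Q* = 478.1922 + 0.2818 * 67.3503 = 497.1715

497.1715 units


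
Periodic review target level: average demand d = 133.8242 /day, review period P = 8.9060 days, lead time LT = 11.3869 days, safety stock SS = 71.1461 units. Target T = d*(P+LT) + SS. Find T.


P + LT = 20.2929
d*(P+LT) = 133.8242 * 20.2929 = 2715.6811
T = 2715.6811 + 71.1461 = 2786.8272

2786.8272 units


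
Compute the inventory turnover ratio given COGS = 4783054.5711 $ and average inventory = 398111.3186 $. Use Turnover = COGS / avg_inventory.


Turnover = 4783054.5711 / 398111.3186 = 12.0144

12.0144


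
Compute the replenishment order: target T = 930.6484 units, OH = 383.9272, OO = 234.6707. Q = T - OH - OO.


Inventory position = OH + OO = 383.9272 + 234.6707 = 618.5979
Q = 930.6484 - 618.5979 = 312.0505

312.0505 units


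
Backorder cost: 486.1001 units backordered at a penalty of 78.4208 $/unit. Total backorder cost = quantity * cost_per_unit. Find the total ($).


Total = 486.1001 * 78.4208 = 38120.3587

38120.3587 $


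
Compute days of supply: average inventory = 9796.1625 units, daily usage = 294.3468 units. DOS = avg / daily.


DOS = 9796.1625 / 294.3468 = 33.2810

33.2810 days


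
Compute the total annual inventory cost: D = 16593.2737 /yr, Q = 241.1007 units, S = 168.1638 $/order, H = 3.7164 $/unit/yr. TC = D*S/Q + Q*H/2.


Ordering cost = D*S/Q = 11573.5374
Holding cost = Q*H/2 = 448.0133
TC = 11573.5374 + 448.0133 = 12021.5507

12021.5507 $/yr


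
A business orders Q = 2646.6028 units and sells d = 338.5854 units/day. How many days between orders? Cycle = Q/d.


Cycle = 2646.6028 / 338.5854 = 7.8166

7.8166 days


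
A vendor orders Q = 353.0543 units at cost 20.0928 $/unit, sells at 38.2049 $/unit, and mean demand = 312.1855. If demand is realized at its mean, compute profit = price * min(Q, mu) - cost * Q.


Sales at mu = min(353.0543, 312.1855) = 312.1855
Revenue = 38.2049 * 312.1855 = 11927.0158
Total cost = 20.0928 * 353.0543 = 7093.8494
Profit = 11927.0158 - 7093.8494 = 4833.1664

4833.1664 $


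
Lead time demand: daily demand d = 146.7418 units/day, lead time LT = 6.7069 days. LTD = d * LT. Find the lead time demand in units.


LTD = 146.7418 * 6.7069 = 984.1826

984.1826 units


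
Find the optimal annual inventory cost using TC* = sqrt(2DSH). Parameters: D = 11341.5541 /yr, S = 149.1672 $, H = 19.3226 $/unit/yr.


2*D*S*H = 65379480.5452
TC* = sqrt(65379480.5452) = 8085.7579

8085.7579 $/yr


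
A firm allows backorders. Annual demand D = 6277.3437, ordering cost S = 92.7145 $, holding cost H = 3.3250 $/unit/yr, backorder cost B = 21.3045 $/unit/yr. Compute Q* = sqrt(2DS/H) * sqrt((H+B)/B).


sqrt(2DS/H) = 591.6719
sqrt((H+B)/B) = 1.0752
Q* = 591.6719 * 1.0752 = 636.1698

636.1698 units


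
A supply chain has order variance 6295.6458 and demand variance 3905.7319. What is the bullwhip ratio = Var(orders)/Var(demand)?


BW = 6295.6458 / 3905.7319 = 1.6119

1.6119


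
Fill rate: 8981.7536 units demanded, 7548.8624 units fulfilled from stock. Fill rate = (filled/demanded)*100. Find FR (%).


FR = 7548.8624 / 8981.7536 * 100 = 84.0466

84.0466%


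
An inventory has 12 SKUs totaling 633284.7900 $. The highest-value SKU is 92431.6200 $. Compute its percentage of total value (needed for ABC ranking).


Top item = 92431.6200
Total = 633284.7900
Percentage = 92431.6200 / 633284.7900 * 100 = 14.5956

14.5956%


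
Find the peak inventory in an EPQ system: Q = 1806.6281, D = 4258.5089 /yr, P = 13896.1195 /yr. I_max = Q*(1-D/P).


D/P = 0.3065
1 - D/P = 0.6935
I_max = 1806.6281 * 0.6935 = 1252.9813

1252.9813 units


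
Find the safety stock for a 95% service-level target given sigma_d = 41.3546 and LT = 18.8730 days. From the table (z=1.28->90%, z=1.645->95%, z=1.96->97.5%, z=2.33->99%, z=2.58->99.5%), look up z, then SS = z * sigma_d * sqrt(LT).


From the table, SL = 95% corresponds to z = 1.645
sqrt(LT) = sqrt(18.8730) = 4.3443
SS = 1.645 * 41.3546 * 4.3443 = 295.5359

295.5359 units


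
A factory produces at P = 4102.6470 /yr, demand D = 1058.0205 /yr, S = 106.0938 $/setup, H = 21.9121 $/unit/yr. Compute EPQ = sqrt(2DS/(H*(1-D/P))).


1 - D/P = 1 - 0.2579 = 0.7421
H*(1-D/P) = 16.2612
2DS = 224498.8306
EPQ = sqrt(13805.7565) = 117.4979

117.4979 units


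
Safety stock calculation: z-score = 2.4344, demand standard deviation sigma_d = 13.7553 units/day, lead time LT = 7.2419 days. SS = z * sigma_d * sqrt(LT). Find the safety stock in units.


sqrt(LT) = sqrt(7.2419) = 2.6911
SS = 2.4344 * 13.7553 * 2.6911 = 90.1132

90.1132 units


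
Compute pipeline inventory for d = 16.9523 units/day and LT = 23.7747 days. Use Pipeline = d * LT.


Pipeline = 16.9523 * 23.7747 = 403.0358

403.0358 units


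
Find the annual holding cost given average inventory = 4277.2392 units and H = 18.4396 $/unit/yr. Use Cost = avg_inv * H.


Cost = 4277.2392 * 18.4396 = 78870.5800

78870.5800 $/yr


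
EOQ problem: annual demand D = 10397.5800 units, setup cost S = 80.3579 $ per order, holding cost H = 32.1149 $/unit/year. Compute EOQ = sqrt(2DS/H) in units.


2*D*S = 2 * 10397.5800 * 80.3579 = 1671055.3878
2*D*S/H = 52033.6476
EOQ = sqrt(52033.6476) = 228.1089

228.1089 units


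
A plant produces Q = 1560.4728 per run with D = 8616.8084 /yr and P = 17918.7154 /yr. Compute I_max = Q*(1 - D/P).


D/P = 0.4809
1 - D/P = 0.5191
I_max = 1560.4728 * 0.5191 = 810.0677

810.0677 units


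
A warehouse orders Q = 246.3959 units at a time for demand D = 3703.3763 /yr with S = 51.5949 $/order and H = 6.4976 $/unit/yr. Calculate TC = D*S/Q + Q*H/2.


Ordering cost = D*S/Q = 775.4810
Holding cost = Q*H/2 = 800.4910
TC = 775.4810 + 800.4910 = 1575.9720

1575.9720 $/yr


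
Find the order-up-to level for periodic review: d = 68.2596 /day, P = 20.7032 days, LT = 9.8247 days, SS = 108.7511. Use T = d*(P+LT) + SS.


P + LT = 30.5279
d*(P+LT) = 68.2596 * 30.5279 = 2083.8222
T = 2083.8222 + 108.7511 = 2192.5733

2192.5733 units


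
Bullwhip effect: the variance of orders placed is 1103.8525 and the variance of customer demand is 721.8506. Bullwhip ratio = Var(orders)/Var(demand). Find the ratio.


BW = 1103.8525 / 721.8506 = 1.5292

1.5292


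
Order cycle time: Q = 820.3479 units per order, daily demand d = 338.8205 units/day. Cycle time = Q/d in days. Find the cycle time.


Cycle = 820.3479 / 338.8205 = 2.4212

2.4212 days


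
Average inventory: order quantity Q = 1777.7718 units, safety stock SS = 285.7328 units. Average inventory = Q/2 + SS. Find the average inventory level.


Q/2 = 888.8859
Avg = 888.8859 + 285.7328 = 1174.6187

1174.6187 units


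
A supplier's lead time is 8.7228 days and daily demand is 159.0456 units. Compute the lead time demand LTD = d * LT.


LTD = 159.0456 * 8.7228 = 1387.3230

1387.3230 units


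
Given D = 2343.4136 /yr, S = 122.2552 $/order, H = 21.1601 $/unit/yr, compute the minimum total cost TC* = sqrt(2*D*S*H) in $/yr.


2*D*S*H = 12124504.4691
TC* = sqrt(12124504.4691) = 3482.0259

3482.0259 $/yr


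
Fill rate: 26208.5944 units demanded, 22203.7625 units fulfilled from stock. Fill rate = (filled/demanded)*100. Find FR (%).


FR = 22203.7625 / 26208.5944 * 100 = 84.7194

84.7194%


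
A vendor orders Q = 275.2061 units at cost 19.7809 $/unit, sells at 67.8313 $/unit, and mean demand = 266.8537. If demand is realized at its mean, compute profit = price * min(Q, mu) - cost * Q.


Sales at mu = min(275.2061, 266.8537) = 266.8537
Revenue = 67.8313 * 266.8537 = 18101.0334
Total cost = 19.7809 * 275.2061 = 5443.8243
Profit = 18101.0334 - 5443.8243 = 12657.2090

12657.2090 $


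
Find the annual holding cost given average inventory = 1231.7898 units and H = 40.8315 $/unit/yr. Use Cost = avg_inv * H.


Cost = 1231.7898 * 40.8315 = 50295.8252

50295.8252 $/yr


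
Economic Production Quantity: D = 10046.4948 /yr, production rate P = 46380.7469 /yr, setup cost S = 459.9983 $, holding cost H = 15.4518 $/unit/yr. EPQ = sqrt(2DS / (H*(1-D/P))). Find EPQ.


1 - D/P = 1 - 0.2166 = 0.7834
H*(1-D/P) = 12.1048
2DS = 9242741.0579
EPQ = sqrt(763560.0906) = 873.8193

873.8193 units


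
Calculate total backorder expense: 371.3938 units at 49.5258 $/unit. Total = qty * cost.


Total = 371.3938 * 49.5258 = 18393.5751

18393.5751 $


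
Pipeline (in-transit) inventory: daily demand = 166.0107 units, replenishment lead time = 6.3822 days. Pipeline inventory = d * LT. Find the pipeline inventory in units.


Pipeline = 166.0107 * 6.3822 = 1059.5135

1059.5135 units


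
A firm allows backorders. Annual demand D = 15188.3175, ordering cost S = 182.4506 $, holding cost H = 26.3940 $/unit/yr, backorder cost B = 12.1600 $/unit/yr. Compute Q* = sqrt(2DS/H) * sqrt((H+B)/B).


sqrt(2DS/H) = 458.2367
sqrt((H+B)/B) = 1.7806
Q* = 458.2367 * 1.7806 = 815.9392

815.9392 units


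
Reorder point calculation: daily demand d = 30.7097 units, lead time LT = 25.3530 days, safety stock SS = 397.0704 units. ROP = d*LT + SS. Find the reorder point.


d*LT = 30.7097 * 25.3530 = 778.5830
ROP = 778.5830 + 397.0704 = 1175.6534

1175.6534 units


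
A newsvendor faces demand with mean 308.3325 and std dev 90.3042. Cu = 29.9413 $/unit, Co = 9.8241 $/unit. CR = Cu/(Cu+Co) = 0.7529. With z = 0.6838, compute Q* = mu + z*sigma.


CR = Cu/(Cu+Co) = 29.9413/(29.9413+9.8241) = 0.7529
z = 0.6838
Q* = 308.3325 + 0.6838 * 90.3042 = 370.0825

370.0825 units


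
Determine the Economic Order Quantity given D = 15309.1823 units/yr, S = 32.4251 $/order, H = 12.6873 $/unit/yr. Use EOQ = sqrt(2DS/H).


2*D*S = 2 * 15309.1823 * 32.4251 = 992803.5340
2*D*S/H = 78251.7584
EOQ = sqrt(78251.7584) = 279.7352

279.7352 units


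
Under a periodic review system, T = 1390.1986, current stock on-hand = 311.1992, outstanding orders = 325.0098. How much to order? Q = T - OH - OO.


Inventory position = OH + OO = 311.1992 + 325.0098 = 636.2090
Q = 1390.1986 - 636.2090 = 753.9896

753.9896 units


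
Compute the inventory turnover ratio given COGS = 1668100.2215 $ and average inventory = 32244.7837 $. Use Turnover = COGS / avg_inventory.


Turnover = 1668100.2215 / 32244.7837 = 51.7324

51.7324


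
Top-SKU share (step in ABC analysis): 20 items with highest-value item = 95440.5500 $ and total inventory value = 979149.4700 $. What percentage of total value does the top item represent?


Top item = 95440.5500
Total = 979149.4700
Percentage = 95440.5500 / 979149.4700 * 100 = 9.7473

9.7473%


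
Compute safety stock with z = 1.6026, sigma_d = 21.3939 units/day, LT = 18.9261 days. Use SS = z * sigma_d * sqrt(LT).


sqrt(LT) = sqrt(18.9261) = 4.3504
SS = 1.6026 * 21.3939 * 4.3504 = 149.1577

149.1577 units


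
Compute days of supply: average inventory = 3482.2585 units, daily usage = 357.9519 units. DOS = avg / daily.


DOS = 3482.2585 / 357.9519 = 9.7283

9.7283 days


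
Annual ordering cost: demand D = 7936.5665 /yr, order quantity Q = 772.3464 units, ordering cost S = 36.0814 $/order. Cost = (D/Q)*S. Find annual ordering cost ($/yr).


Number of orders = D/Q = 10.2759
Cost = 10.2759 * 36.0814 = 370.7694

370.7694 $/yr


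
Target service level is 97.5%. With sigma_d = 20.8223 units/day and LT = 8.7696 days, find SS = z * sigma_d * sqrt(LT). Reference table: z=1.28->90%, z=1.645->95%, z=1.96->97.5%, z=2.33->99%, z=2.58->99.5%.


From the table, SL = 97.5% corresponds to z = 1.96
sqrt(LT) = sqrt(8.7696) = 2.9614
SS = 1.96 * 20.8223 * 2.9614 = 120.8578

120.8578 units


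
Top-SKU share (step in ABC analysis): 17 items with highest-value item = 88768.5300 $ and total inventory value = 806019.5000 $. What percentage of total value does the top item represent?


Top item = 88768.5300
Total = 806019.5000
Percentage = 88768.5300 / 806019.5000 * 100 = 11.0132

11.0132%


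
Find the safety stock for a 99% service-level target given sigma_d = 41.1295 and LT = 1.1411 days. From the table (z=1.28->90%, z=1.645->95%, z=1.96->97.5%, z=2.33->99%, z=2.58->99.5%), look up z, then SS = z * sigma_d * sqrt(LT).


From the table, SL = 99% corresponds to z = 2.33
sqrt(LT) = sqrt(1.1411) = 1.0682
SS = 2.33 * 41.1295 * 1.0682 = 102.3696

102.3696 units


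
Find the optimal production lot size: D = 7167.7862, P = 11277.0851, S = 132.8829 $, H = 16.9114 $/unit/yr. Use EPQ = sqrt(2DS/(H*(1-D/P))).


1 - D/P = 1 - 0.6356 = 0.3644
H*(1-D/P) = 6.1624
2DS = 1904952.4337
EPQ = sqrt(309124.6943) = 555.9898

555.9898 units


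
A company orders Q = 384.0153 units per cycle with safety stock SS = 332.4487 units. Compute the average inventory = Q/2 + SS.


Q/2 = 192.0077
Avg = 192.0077 + 332.4487 = 524.4563

524.4563 units


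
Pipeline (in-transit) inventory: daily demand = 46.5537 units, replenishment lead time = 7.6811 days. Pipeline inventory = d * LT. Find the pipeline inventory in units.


Pipeline = 46.5537 * 7.6811 = 357.5836

357.5836 units


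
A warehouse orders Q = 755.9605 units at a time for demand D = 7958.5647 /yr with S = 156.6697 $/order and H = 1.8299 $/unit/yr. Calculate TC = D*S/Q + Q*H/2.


Ordering cost = D*S/Q = 1649.3798
Holding cost = Q*H/2 = 691.6661
TC = 1649.3798 + 691.6661 = 2341.0458

2341.0458 $/yr


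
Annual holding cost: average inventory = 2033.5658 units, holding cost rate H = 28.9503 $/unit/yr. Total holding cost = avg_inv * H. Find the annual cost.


Cost = 2033.5658 * 28.9503 = 58872.3400

58872.3400 $/yr


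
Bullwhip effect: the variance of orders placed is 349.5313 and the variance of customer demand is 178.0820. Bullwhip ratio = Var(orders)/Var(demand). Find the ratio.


BW = 349.5313 / 178.0820 = 1.9628

1.9628


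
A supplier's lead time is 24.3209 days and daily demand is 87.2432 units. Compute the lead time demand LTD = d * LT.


LTD = 87.2432 * 24.3209 = 2121.8331

2121.8331 units


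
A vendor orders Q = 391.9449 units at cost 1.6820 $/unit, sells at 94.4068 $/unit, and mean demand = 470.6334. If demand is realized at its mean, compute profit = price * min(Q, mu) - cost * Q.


Sales at mu = min(391.9449, 470.6334) = 391.9449
Revenue = 94.4068 * 391.9449 = 37002.2638
Total cost = 1.6820 * 391.9449 = 659.2513
Profit = 37002.2638 - 659.2513 = 36343.0125

36343.0125 $


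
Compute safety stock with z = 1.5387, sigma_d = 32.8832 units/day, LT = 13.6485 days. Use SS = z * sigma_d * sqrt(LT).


sqrt(LT) = sqrt(13.6485) = 3.6944
SS = 1.5387 * 32.8832 * 3.6944 = 186.9263

186.9263 units


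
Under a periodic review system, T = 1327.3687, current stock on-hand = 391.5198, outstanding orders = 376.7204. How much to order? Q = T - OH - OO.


Inventory position = OH + OO = 391.5198 + 376.7204 = 768.2402
Q = 1327.3687 - 768.2402 = 559.1285

559.1285 units


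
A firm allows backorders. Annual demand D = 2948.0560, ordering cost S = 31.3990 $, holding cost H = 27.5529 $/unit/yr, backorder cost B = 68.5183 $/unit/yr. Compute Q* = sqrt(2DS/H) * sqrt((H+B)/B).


sqrt(2DS/H) = 81.9704
sqrt((H+B)/B) = 1.1841
Q* = 81.9704 * 1.1841 = 97.0623

97.0623 units


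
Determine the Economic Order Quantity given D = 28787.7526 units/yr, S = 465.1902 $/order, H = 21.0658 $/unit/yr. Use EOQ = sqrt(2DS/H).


2*D*S = 2 * 28787.7526 * 465.1902 = 26783560.7791
2*D*S/H = 1271423.8614
EOQ = sqrt(1271423.8614) = 1127.5743

1127.5743 units


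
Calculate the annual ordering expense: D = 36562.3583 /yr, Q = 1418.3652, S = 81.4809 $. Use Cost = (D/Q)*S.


Number of orders = D/Q = 25.7778
Cost = 25.7778 * 81.4809 = 2100.3997

2100.3997 $/yr


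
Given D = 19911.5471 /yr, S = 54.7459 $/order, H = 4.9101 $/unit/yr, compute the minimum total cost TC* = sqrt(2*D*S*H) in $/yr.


2*D*S*H = 10704760.0770
TC* = sqrt(10704760.0770) = 3271.8130

3271.8130 $/yr


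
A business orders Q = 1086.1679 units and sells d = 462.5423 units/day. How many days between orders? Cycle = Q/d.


Cycle = 1086.1679 / 462.5423 = 2.3483

2.3483 days


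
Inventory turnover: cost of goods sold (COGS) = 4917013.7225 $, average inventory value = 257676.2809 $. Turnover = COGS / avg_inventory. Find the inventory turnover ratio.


Turnover = 4917013.7225 / 257676.2809 = 19.0821

19.0821


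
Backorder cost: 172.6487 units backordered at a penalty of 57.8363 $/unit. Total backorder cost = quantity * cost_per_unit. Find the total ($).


Total = 172.6487 * 57.8363 = 9985.3620

9985.3620 $


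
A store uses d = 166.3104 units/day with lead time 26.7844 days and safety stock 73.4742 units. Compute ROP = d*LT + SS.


d*LT = 166.3104 * 26.7844 = 4454.5243
ROP = 4454.5243 + 73.4742 = 4527.9985

4527.9985 units


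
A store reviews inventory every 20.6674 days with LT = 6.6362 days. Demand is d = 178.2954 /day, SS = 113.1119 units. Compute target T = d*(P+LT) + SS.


P + LT = 27.3036
d*(P+LT) = 178.2954 * 27.3036 = 4868.1063
T = 4868.1063 + 113.1119 = 4981.2182

4981.2182 units


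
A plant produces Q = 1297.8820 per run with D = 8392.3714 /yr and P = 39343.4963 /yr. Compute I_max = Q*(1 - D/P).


D/P = 0.2133
1 - D/P = 0.7867
I_max = 1297.8820 * 0.7867 = 1021.0305

1021.0305 units


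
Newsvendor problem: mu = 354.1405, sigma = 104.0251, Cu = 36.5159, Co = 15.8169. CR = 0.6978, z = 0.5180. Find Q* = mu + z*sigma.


CR = Cu/(Cu+Co) = 36.5159/(36.5159+15.8169) = 0.6978
z = 0.5180
Q* = 354.1405 + 0.5180 * 104.0251 = 408.0255

408.0255 units


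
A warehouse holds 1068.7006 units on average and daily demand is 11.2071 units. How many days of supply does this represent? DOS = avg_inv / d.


DOS = 1068.7006 / 11.2071 = 95.3592

95.3592 days


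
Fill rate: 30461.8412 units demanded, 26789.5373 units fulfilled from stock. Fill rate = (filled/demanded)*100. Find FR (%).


FR = 26789.5373 / 30461.8412 * 100 = 87.9446

87.9446%


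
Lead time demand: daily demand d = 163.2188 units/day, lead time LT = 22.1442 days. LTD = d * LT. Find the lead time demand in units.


LTD = 163.2188 * 22.1442 = 3614.3498

3614.3498 units


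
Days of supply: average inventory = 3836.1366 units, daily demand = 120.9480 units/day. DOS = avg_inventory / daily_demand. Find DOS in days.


DOS = 3836.1366 / 120.9480 = 31.7172

31.7172 days


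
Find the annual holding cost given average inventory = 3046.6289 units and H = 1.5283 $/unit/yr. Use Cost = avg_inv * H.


Cost = 3046.6289 * 1.5283 = 4656.1629

4656.1629 $/yr


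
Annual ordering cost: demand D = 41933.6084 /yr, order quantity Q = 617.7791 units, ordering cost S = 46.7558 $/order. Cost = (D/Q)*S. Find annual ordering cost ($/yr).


Number of orders = D/Q = 67.8780
Cost = 67.8780 * 46.7558 = 3173.6901

3173.6901 $/yr


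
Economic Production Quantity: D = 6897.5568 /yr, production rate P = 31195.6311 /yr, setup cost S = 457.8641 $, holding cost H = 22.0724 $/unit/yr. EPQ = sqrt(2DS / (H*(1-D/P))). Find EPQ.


1 - D/P = 1 - 0.2211 = 0.7789
H*(1-D/P) = 17.1920
2DS = 6316287.2729
EPQ = sqrt(367395.8416) = 606.1319

606.1319 units


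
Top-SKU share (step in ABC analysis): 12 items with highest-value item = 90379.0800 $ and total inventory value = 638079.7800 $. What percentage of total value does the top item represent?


Top item = 90379.0800
Total = 638079.7800
Percentage = 90379.0800 / 638079.7800 * 100 = 14.1642

14.1642%


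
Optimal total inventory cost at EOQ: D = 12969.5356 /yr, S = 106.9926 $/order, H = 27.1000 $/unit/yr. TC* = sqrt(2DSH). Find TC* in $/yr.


2*D*S*H = 75210322.9373
TC* = sqrt(75210322.9373) = 8672.3885

8672.3885 $/yr


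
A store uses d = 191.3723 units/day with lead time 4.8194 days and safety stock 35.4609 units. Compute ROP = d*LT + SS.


d*LT = 191.3723 * 4.8194 = 922.2997
ROP = 922.2997 + 35.4609 = 957.7606

957.7606 units


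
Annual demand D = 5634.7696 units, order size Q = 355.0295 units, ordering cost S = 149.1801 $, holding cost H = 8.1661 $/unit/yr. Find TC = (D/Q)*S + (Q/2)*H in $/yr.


Ordering cost = D*S/Q = 2367.6779
Holding cost = Q*H/2 = 1449.6032
TC = 2367.6779 + 1449.6032 = 3817.2811

3817.2811 $/yr


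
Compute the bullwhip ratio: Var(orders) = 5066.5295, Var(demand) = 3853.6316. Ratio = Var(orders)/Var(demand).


BW = 5066.5295 / 3853.6316 = 1.3147

1.3147


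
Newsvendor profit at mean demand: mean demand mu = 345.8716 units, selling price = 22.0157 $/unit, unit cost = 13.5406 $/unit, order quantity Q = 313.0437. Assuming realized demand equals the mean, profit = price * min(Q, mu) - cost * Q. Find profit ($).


Sales at mu = min(313.0437, 345.8716) = 313.0437
Revenue = 22.0157 * 313.0437 = 6891.8762
Total cost = 13.5406 * 313.0437 = 4238.7995
Profit = 6891.8762 - 4238.7995 = 2653.0767

2653.0767 $


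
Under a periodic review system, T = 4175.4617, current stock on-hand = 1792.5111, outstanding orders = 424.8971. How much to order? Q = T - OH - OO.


Inventory position = OH + OO = 1792.5111 + 424.8971 = 2217.4082
Q = 4175.4617 - 2217.4082 = 1958.0535

1958.0535 units


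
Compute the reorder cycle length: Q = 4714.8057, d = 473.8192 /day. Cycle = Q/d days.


Cycle = 4714.8057 / 473.8192 = 9.9506

9.9506 days


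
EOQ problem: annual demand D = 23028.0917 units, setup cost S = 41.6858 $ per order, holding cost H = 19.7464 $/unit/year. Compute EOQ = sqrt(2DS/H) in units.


2*D*S = 2 * 23028.0917 * 41.6858 = 1919888.8500
2*D*S/H = 97227.2845
EOQ = sqrt(97227.2845) = 311.8129

311.8129 units


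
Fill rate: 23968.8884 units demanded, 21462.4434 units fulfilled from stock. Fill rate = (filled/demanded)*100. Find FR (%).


FR = 21462.4434 / 23968.8884 * 100 = 89.5429

89.5429%


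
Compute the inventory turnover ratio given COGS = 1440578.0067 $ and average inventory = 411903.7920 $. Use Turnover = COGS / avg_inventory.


Turnover = 1440578.0067 / 411903.7920 = 3.4974

3.4974


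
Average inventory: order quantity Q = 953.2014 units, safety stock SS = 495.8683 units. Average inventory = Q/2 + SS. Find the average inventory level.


Q/2 = 476.6007
Avg = 476.6007 + 495.8683 = 972.4690

972.4690 units


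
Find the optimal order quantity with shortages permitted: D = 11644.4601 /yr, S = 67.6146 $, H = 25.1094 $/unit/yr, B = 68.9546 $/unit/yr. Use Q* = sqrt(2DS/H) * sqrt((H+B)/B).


sqrt(2DS/H) = 250.4245
sqrt((H+B)/B) = 1.1680
Q* = 250.4245 * 1.1680 = 292.4872

292.4872 units


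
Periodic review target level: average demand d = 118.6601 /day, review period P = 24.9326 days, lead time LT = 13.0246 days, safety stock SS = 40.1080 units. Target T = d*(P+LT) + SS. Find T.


P + LT = 37.9572
d*(P+LT) = 118.6601 * 37.9572 = 4504.0051
T = 4504.0051 + 40.1080 = 4544.1131

4544.1131 units
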